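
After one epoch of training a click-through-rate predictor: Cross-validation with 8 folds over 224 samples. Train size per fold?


Fold size = 224/8 = 28
Training per fold = 224 - 28 = 196

196


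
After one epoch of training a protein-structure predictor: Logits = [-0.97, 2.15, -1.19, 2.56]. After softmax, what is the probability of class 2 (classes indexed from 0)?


Exponentials: e^-0.97=0.3791, e^2.15=8.5849, e^-1.19=0.3042, e^2.56=12.9358
Sum = 22.204
Softmax = [0.0171, 0.3866, 0.0137, 0.5826]
p[2] = 0.3042/22.204 = 0.0137

0.0137


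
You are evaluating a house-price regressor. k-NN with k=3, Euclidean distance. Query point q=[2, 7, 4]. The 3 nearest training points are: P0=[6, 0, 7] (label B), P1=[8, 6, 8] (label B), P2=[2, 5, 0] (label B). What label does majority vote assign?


d(q,P0) = 8.6023  (label B)
d(q,P1) = 7.2801  (label B)
d(q,P2) = 4.4721  (label B)
Votes: A=0, B=3
Majority → B

B


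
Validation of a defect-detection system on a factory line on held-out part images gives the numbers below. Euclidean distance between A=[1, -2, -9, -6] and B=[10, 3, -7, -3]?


d = √((1-10)² + (-2-3)² + (-9+ 7)² + (-6+ 3)²)
  = √(81 + 25 + 4 + 9)
  = √119 = 10.9087

10.9087


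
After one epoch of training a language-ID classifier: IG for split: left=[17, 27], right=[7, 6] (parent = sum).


Parent = [24, 33], H_parent = 0.9819
H_left = 0.9624 (n=44), H_right = 0.9957 (n=13)
H_children = (44/57)·0.9624 + (13/57)·0.9957 = 0.97
IG = 0.9819 - 0.97 = 0.0119

0.0119


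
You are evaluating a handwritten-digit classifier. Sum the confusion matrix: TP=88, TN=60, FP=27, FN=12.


Total = TP + TN + FP + FN
= 88 + 60 + 27 + 12
= 187
(Predicted positive: 115, predicted negative: 72)

187


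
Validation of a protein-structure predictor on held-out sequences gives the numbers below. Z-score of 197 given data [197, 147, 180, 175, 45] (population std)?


μ = 148.8, σ = 54.3338
z = (197 - 148.8)/54.3338 = 0.8871

0.8871


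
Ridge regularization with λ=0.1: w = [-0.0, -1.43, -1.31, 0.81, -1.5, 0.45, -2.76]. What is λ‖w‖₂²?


‖w‖₂² = (-0.0)² + (-1.43)² + (-1.31)² + (0.81)² + (-1.5)² + (0.45)² + (-2.76)²
     = 0 + 2.0449 + 1.7161 + 0.6561 + 2.25 + 0.2025 + 7.6176
     = 14.4872
λ·‖w‖₂² = 0.1·14.4872 = 1.44872

1.44872


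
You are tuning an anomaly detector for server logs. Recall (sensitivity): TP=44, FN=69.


Recall = TP/(TP+FN)
= 44/(44+69)
= 44/113 = 38.94%

38.94%


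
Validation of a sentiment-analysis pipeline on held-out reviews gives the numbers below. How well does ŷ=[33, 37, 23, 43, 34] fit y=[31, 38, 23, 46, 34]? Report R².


ȳ = 34.4
SS_res = Σ(y-ŷ)² = 14
SS_tot = Σ(y-ȳ)² = 289.2
R² = 1 - SS_res/SS_tot = 1 - 0.0484 = 0.9516

0.9516


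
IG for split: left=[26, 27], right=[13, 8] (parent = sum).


Parent = [39, 35], H_parent = 0.9979
H_left = 0.9997 (n=53), H_right = 0.9587 (n=21)
H_children = (53/74)·0.9997 + (21/74)·0.9587 = 0.9881
IG = 0.9979 - 0.9881 = 0.0098

0.0098


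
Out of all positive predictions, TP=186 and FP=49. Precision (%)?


Precision = TP/(TP+FP)
= 186/(186+49)
= 186/235 = 79.15%

79.15%


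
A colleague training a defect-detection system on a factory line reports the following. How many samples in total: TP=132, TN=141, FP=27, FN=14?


Total = TP + TN + FP + FN
= 132 + 141 + 27 + 14
= 314
(Predicted positive: 159, predicted negative: 155)

314


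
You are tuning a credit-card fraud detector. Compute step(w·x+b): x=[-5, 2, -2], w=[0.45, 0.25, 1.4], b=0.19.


z = (-5)·(0.45) + (2)·(0.25) + (-2)·(1.4) + 0.19
  = -4.36
step(z) = 0 (z<0)

0


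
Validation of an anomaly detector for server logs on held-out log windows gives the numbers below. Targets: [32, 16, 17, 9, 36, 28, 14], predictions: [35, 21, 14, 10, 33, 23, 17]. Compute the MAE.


Absolute errors: |32-35|=3, |16-21|=5, |17-14|=3, |9-10|=1, |36-33|=3, |28-23|=5, |14-17|=3
Sum = 23
MAE = 23/7 = 23/7

23/7


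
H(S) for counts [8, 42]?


Probabilities: [8/50, 42/50] ≈ [0.16, 0.84]
H = -((8/50)·log₂(8/50) + (42/50)·log₂(42/50))
  = 0.6343 bits

0.6343 bits


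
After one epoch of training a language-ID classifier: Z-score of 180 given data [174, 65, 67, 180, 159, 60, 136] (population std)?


μ = 120.1429, σ = 50.323
z = (180 - 120.1429)/50.323 = 1.1895

1.1895


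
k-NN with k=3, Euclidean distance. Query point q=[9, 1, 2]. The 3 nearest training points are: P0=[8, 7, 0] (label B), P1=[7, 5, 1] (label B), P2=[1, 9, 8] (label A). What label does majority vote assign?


d(q,P0) = 6.4031  (label B)
d(q,P1) = 4.5826  (label B)
d(q,P2) = 12.8062  (label A)
Votes: A=1, B=2
Majority → B

B


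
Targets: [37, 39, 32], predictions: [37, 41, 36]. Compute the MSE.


Squared errors: (37-37)²=0, (39-41)²=4, (32-36)²=16
Sum = 20
MSE = 20/3 = 20/3

20/3


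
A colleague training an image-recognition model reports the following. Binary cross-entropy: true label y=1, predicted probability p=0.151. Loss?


BCE = -[y·ln(p) + (1-y)·ln(1-p)]
= -1·ln(0.151) - 0
= -ln(0.151) = 1.8905

1.8905


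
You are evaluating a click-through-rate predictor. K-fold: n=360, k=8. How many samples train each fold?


Fold size = 360/8 = 45
Training per fold = 360 - 45 = 315

315


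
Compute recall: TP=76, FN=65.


Recall = TP/(TP+FN)
= 76/(76+65)
= 76/141 = 53.9%

53.9%


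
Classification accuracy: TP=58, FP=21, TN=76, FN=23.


Accuracy = (TP+TN)/(TP+TN+FP+FN)
= (58+76)/(178)
= 134/178 = 75.28%

75.28%


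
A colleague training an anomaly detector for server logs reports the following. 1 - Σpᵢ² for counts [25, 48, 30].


Probabilities: [25/103, 48/103, 30/103] ≈ [0.2427, 0.466, 0.2913]
Σpᵢ² = (625 + 2304 + 900)/103² = 3829/10609
Gini = 1 - Σpᵢ² = 1 - 3829/10609 = 0.6391

0.6391


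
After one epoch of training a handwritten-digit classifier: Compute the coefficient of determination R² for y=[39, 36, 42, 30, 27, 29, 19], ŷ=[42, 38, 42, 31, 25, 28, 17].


ȳ = 31.7143
SS_res = Σ(y-ŷ)² = 23
SS_tot = Σ(y-ȳ)² = 371.43
R² = 1 - SS_res/SS_tot = 1 - 0.0619 = 0.9381

0.9381


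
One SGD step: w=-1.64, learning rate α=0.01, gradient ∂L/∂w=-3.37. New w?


w_new = w - α·∇
= -1.64 - 0.01·-3.37
= -1.64 + 0.0337
= -1.6063

-1.6063


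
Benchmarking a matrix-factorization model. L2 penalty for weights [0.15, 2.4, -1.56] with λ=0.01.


‖w‖₂² = (0.15)² + (2.4)² + (-1.56)²
     = 0.0225 + 5.76 + 2.4336
     = 8.2161
λ·‖w‖₂² = 0.01·8.2161 = 0.082161

0.082161


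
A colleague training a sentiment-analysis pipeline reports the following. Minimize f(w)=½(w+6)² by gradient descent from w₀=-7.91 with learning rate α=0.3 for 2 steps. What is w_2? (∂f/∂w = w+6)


step 1: grad = -7.91+6 = -1.91; w = -7.91 - 0.3·(-1.91) = -7.337
step 2: grad = -7.337+6 = -1.337; w = -7.337 - 0.3·(-1.337) = -6.9359

-6.9359


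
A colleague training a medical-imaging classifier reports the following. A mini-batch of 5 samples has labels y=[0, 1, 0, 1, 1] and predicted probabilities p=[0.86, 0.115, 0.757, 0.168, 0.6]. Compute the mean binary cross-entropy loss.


L[0] = -ln(1-0.86) = -ln(0.14) = 1.9661
L[1] = -ln(0.115) = 2.1628
L[2] = -ln(1-0.757) = -ln(0.243) = 1.4147
L[3] = -ln(0.168) = 1.7838
L[4] = -ln(0.6) = 0.5108
mean = (1.9661 + 2.1628 + 1.4147 + 1.7838 + 0.5108)/5 = 1.5676

1.5676


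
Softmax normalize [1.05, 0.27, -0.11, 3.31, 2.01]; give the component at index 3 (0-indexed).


Exponentials: e^1.05=2.8577, e^0.27=1.31, e^-0.11=0.8958, e^3.31=27.3851, e^2.01=7.4633
Sum = 39.9119
Softmax = [0.0716, 0.0328, 0.0224, 0.6861, 0.187]
p[3] = 27.3851/39.9119 = 0.6861

0.6861


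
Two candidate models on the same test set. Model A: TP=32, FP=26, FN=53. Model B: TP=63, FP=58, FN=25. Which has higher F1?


Model A: P=32/58=0.5517, R=32/85=0.3765, F1=2PR/(P+R)=2TP/(2TP+FP+FN)=64/143=0.4476
Model B: P=63/121=0.5207, R=63/88=0.7159, F1=2PR/(P+R)=2TP/(2TP+FP+FN)=126/209=0.6029
0.4476 < 0.6029 → Model B

Model B


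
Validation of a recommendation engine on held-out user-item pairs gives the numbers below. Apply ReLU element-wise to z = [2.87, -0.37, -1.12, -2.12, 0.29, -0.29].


ReLU(2.87) = max(0, 2.87) = 2.87
ReLU(-0.37) = max(0, -0.37) = 0.0
ReLU(-1.12) = max(0, -1.12) = 0.0
ReLU(-2.12) = max(0, -2.12) = 0.0
ReLU(0.29) = max(0, 0.29) = 0.29
ReLU(-0.29) = max(0, -0.29) = 0.0
result = [2.87, 0.0, 0.0, 0.0, 0.29, 0.0]

[2.87, 0.0, 0.0, 0.0, 0.29, 0.0]


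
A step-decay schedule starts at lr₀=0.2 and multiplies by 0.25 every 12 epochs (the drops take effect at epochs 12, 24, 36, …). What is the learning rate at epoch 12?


n_drops = ⌊12/12⌋ = 1
lr = 0.2·0.25^1 = 0.2·0.25 = 0.05

0.05


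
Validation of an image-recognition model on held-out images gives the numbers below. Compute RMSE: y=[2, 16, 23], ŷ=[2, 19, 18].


MSE = 34/3 = 11.3333
RMSE = √(34/3) = 3.3665

3.3665


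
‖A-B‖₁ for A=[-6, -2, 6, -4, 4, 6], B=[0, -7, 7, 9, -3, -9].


d = |-6-0| + |-2+ 7| + |6-7| + |-4-9| + |4+ 3| + |6+ 9|
  = 6 + 5 + 1 + 13 + 7 + 15
  = 47

47


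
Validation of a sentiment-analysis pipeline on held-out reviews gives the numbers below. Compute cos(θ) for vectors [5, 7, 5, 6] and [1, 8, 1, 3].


A·B = 5·1 + 7·8 + 5·1 + 6·3 = 84
‖A‖ = √135 = 11.619, ‖B‖ = √75 = 8.6603
cos = 84/(√135·√75) = 84/√10125 = 0.8348

0.8348


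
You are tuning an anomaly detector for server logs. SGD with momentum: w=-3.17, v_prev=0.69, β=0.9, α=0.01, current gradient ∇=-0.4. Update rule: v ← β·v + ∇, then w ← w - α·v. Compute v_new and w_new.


v_new = 0.9·0.69 - 0.4 = 0.621 - 0.4 = 0.221
w_new = -3.17 - 0.01·0.221 = -3.17 - 0.00221 = -3.17221

v_new=0.221, w_new=-3.17221


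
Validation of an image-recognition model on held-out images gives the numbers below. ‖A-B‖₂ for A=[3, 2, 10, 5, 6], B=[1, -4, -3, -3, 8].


d = √((3-1)² + (2+ 4)² + (10+ 3)² + (5+ 3)² + (6-8)²)
  = √(4 + 36 + 169 + 64 + 4)
  = √277 = 16.6433

16.6433


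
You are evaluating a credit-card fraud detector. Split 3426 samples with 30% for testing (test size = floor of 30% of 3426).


Test = ⌊3426·30/100⌋ = 1027
Train = 3426 - 1027 = 2399

Train: 2399, Test: 1027


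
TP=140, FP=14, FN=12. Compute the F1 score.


Precision = 140/154 = 0.9091
Recall = 140/152 = 0.9211
F1 = 2·P·R/(P+R) = 2·TP/(2·TP+FP+FN) = 280/(280+14+12) = 280/306 = 0.915

0.915


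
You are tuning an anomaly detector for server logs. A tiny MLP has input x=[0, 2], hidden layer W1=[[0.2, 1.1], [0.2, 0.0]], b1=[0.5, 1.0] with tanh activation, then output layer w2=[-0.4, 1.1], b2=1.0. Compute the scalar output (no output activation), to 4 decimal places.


z1[0] = (0.2)·(0) + (1.1)·(2) + 0.5 = 2.7
z1[1] = (0.2)·(0) + (0.0)·(2) + 1.0 = 1.0
h = tanh(z1) = [0.991, 0.7616]
output = (-0.4)·(0.991) + (1.1)·(0.7616) + 1.0 = 1.4414

1.4414


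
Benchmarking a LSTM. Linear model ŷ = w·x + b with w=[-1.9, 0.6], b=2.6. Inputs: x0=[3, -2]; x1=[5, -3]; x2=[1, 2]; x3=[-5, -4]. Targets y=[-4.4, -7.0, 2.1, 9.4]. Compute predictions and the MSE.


ŷ0 = (-1.9)·(3) + (0.6)·(-2) + 2.6 = -4.3
ŷ1 = (-1.9)·(5) + (0.6)·(-3) + 2.6 = -8.7
ŷ2 = (-1.9)·(1) + (0.6)·(2) + 2.6 = 1.9
ŷ3 = (-1.9)·(-5) + (0.6)·(-4) + 2.6 = 9.7
errors² = [0.01, 2.89, 0.04, 0.09]
MSE = 3.0300/4 = 0.7575

0.7575


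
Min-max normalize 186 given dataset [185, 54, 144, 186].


min=54, max=186
(186-54)/(186-54) = 132/132 = 1.0

1.0


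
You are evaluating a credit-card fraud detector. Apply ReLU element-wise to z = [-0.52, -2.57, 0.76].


ReLU(-0.52) = max(0, -0.52) = 0.0
ReLU(-2.57) = max(0, -2.57) = 0.0
ReLU(0.76) = max(0, 0.76) = 0.76
result = [0.0, 0.0, 0.76]

[0.0, 0.0, 0.76]


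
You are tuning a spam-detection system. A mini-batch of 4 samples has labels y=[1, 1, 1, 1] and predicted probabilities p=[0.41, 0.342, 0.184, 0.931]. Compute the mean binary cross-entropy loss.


L[0] = -ln(0.41) = 0.8916
L[1] = -ln(0.342) = 1.0729
L[2] = -ln(0.184) = 1.6928
L[3] = -ln(0.931) = 0.0715
mean = (0.8916 + 1.0729 + 1.6928 + 0.0715)/4 = 0.9322

0.9322


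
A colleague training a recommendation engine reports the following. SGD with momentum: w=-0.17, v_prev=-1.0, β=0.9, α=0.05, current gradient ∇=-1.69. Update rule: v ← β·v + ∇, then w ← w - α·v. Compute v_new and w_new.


v_new = 0.9·-1.0 - 1.69 = -0.9 - 1.69 = -2.59
w_new = -0.17 - 0.05·-2.59 = -0.17 + 0.1295 = -0.0405

v_new=-2.59, w_new=-0.0405


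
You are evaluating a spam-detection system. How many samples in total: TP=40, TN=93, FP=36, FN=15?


Total = TP + TN + FP + FN
= 40 + 93 + 36 + 15
= 184
(Predicted positive: 76, predicted negative: 108)

184


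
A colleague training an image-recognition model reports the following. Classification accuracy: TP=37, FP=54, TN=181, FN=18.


Accuracy = (TP+TN)/(TP+TN+FP+FN)
= (37+181)/(290)
= 218/290 = 75.17%

75.17%


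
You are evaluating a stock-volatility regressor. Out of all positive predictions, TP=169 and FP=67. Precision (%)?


Precision = TP/(TP+FP)
= 169/(169+67)
= 169/236 = 71.61%

71.61%


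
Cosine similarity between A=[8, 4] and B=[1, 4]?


A·B = 8·1 + 4·4 = 24
‖A‖ = √80 = 8.9443, ‖B‖ = √17 = 4.1231
cos = 24/(√80·√17) = 24/√1360 = 0.6508

0.6508


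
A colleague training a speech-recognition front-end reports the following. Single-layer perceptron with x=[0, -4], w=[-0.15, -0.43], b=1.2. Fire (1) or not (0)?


z = (0)·(-0.15) + (-4)·(-0.43) + 1.2
  = 2.92
step(z) = 1 (z≥0)

1


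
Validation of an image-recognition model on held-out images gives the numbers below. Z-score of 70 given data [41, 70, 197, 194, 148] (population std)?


μ = 130, σ = 63.9218
z = (70 - 130)/63.9218 = -0.9386

-0.9386


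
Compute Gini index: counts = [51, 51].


Probabilities: [51/102, 51/102] ≈ [0.5, 0.5]
Σpᵢ² = (2601 + 2601)/102² = 5202/10404
Gini = 1 - Σpᵢ² = 1 - 5202/10404 = 0.5

0.5


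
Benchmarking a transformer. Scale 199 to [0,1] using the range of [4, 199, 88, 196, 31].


min=4, max=199
(199-4)/(199-4) = 195/195 = 1.0

1.0


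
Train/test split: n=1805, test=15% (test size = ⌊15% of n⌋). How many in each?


Test = ⌊1805·15/100⌋ = 270
Train = 1805 - 270 = 1535

Train: 1535, Test: 270


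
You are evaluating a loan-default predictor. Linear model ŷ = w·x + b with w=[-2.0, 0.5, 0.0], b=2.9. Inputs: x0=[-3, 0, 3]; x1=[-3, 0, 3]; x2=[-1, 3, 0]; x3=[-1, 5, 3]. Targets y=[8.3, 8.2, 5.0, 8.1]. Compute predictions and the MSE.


ŷ0 = (-2.0)·(-3) + (0.5)·(0) + (0.0)·(3) + 2.9 = 8.9
ŷ1 = (-2.0)·(-3) + (0.5)·(0) + (0.0)·(3) + 2.9 = 8.9
ŷ2 = (-2.0)·(-1) + (0.5)·(3) + (0.0)·(0) + 2.9 = 6.4
ŷ3 = (-2.0)·(-1) + (0.5)·(5) + (0.0)·(3) + 2.9 = 7.4
errors² = [0.36, 0.49, 1.96, 0.49]
MSE = 3.3000/4 = 0.825

0.825


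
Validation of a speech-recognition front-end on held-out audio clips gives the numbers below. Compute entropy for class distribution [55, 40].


Probabilities: [55/95, 40/95] ≈ [0.5789, 0.4211]
H = -((55/95)·log₂(55/95) + (40/95)·log₂(40/95))
  = 0.9819 bits

0.9819 bits


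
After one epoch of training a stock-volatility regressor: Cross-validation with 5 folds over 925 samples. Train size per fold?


Fold size = 925/5 = 185
Training per fold = 925 - 185 = 740

740


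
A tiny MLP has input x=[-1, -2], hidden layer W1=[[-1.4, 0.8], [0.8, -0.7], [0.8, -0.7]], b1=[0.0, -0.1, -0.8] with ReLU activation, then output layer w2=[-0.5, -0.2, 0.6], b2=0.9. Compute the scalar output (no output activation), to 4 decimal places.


z1[0] = (-1.4)·(-1) + (0.8)·(-2) + 0.0 = -0.2
z1[1] = (0.8)·(-1) + (-0.7)·(-2) - 0.1 = 0.5
z1[2] = (0.8)·(-1) + (-0.7)·(-2) - 0.8 = -0.2
h = ReLU(z1) = [0.0, 0.5, 0.0]
output = (-0.5)·(0.0) + (-0.2)·(0.5) + (0.6)·(0.0) + 0.9 = 0.8

0.8


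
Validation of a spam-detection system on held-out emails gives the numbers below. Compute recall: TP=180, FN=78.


Recall = TP/(TP+FN)
= 180/(180+78)
= 180/258 = 69.77%

69.77%


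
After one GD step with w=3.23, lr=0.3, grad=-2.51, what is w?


w_new = w - α·∇
= 3.23 - 0.3·-2.51
= 3.23 + 0.753
= 3.983

3.983


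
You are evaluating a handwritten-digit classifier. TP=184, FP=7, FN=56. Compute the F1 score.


Precision = 184/191 = 0.9634
Recall = 184/240 = 0.7667
F1 = 2·P·R/(P+R) = 2·TP/(2·TP+FP+FN) = 368/(368+7+56) = 368/431 = 0.8538

0.8538


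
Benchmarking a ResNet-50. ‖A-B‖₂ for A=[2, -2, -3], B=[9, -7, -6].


d = √((2-9)² + (-2+ 7)² + (-3+ 6)²)
  = √(49 + 25 + 9)
  = √83 = 9.1104

9.1104


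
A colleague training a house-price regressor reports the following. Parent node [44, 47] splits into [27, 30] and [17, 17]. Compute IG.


Parent = [44, 47], H_parent = 0.9992
H_left = 0.998 (n=57), H_right = 1 (n=34)
H_children = (57/91)·0.998 + (34/91)·1 = 0.9987
IG = 0.9992 - 0.9987 = 0.0005

0.0005


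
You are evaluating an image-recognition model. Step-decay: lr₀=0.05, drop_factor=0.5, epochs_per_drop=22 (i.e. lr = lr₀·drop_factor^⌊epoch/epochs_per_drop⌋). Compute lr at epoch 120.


n_drops = ⌊120/22⌋ = 5
lr = 0.05·0.5^5 = 0.05·0.03125 = 0.0015625

0.0015625


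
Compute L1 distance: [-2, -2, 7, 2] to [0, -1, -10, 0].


d = |-2-0| + |-2+ 1| + |7+ 10| + |2-0|
  = 2 + 1 + 17 + 2
  = 22

22


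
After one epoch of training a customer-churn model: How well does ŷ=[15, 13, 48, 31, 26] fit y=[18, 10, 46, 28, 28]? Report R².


ȳ = 26
SS_res = Σ(y-ŷ)² = 35
SS_tot = Σ(y-ȳ)² = 728
R² = 1 - SS_res/SS_tot = 1 - 0.0481 = 0.9519

0.9519


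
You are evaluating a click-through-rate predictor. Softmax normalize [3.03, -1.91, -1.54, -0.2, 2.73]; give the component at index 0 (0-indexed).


Exponentials: e^3.03=20.6972, e^-1.91=0.1481, e^-1.54=0.2144, e^-0.2=0.8187, e^2.73=15.3329
Sum = 37.2113
Softmax = [0.5562, 0.004, 0.0058, 0.022, 0.412]
p[0] = 20.6972/37.2113 = 0.5562

0.5562


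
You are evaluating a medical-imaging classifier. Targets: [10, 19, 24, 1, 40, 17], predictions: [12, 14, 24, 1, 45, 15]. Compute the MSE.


Squared errors: (10-12)²=4, (19-14)²=25, (24-24)²=0, (1-1)²=0, (40-45)²=25, (17-15)²=4
Sum = 58
MSE = 58/6 = 29/3

29/3


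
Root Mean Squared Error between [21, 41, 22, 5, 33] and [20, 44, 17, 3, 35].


MSE = 43/5 = 8.6
RMSE = √(43/5) = 2.9326

2.9326


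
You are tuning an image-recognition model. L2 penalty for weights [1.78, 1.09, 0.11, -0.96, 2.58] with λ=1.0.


‖w‖₂² = (1.78)² + (1.09)² + (0.11)² + (-0.96)² + (2.58)²
     = 3.1684 + 1.1881 + 0.0121 + 0.9216 + 6.6564
     = 11.9466
λ·‖w‖₂² = 1.0·11.9466 = 11.9466

11.9466


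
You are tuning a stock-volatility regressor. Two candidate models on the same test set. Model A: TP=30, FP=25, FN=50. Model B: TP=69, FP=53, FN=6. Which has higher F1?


Model A: P=30/55=0.5455, R=30/80=0.375, F1=2PR/(P+R)=2TP/(2TP+FP+FN)=60/135=0.4444
Model B: P=69/122=0.5656, R=69/75=0.92, F1=2PR/(P+R)=2TP/(2TP+FP+FN)=138/197=0.7005
0.4444 < 0.7005 → Model B

Model B


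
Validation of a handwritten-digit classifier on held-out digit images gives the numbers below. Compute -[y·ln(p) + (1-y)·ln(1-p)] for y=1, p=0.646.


BCE = -[y·ln(p) + (1-y)·ln(1-p)]
= -1·ln(0.646) - 0
= -ln(0.646) = 0.437

0.437


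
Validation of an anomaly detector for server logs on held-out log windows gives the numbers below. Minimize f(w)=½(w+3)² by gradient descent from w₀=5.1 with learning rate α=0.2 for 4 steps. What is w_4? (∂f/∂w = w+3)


step 1: grad = 5.1+3 = 8.1; w = 5.1 - 0.2·(8.1) = 3.48
step 2: grad = 3.48+3 = 6.48; w = 3.48 - 0.2·(6.48) = 2.184
step 3: grad = 2.184+3 = 5.184; w = 2.184 - 0.2·(5.184) = 1.1472
step 4: grad = 1.1472+3 = 4.1472; w = 1.1472 - 0.2·(4.1472) = 0.31776

0.31776


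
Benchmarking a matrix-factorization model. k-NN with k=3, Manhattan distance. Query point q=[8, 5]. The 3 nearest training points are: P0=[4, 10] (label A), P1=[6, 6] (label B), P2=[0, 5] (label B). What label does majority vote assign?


d(q,P0) = 9  (label A)
d(q,P1) = 3  (label B)
d(q,P2) = 8  (label B)
Votes: A=1, B=2
Majority → B

B


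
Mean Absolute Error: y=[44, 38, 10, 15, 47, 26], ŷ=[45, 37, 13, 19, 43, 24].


Absolute errors: |44-45|=1, |38-37|=1, |10-13|=3, |15-19|=4, |47-43|=4, |26-24|=2
Sum = 15
MAE = 15/6 = 5/2

5/2


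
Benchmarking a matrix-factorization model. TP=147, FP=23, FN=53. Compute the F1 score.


Precision = 147/170 = 0.8647
Recall = 147/200 = 0.735
F1 = 2·P·R/(P+R) = 2·TP/(2·TP+FP+FN) = 294/(294+23+53) = 294/370 = 0.7946

0.7946


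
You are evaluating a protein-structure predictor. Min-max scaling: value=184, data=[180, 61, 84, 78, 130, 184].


min=61, max=184
(184-61)/(184-61) = 123/123 = 1.0

1.0


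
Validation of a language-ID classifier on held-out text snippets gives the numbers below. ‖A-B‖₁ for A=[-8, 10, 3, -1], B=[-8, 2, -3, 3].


d = |-8+ 8| + |10-2| + |3+ 3| + |-1-3|
  = 0 + 8 + 6 + 4
  = 18

18


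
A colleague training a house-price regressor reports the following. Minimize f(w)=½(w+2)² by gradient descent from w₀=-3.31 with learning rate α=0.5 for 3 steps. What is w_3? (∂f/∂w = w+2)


step 1: grad = -3.31+2 = -1.31; w = -3.31 - 0.5·(-1.31) = -2.655
step 2: grad = -2.655+2 = -0.655; w = -2.655 - 0.5·(-0.655) = -2.3275
step 3: grad = -2.3275+2 = -0.3275; w = -2.3275 - 0.5·(-0.3275) = -2.16375

-2.16375


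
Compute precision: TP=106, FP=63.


Precision = TP/(TP+FP)
= 106/(106+63)
= 106/169 = 62.72%

62.72%


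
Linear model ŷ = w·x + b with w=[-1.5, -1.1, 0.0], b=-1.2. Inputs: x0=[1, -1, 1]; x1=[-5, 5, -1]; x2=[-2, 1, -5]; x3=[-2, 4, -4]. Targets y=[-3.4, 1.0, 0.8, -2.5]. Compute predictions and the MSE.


ŷ0 = (-1.5)·(1) + (-1.1)·(-1) + (0.0)·(1) - 1.2 = -1.6
ŷ1 = (-1.5)·(-5) + (-1.1)·(5) + (0.0)·(-1) - 1.2 = 0.8
ŷ2 = (-1.5)·(-2) + (-1.1)·(1) + (0.0)·(-5) - 1.2 = 0.7
ŷ3 = (-1.5)·(-2) + (-1.1)·(4) + (0.0)·(-4) - 1.2 = -2.6
errors² = [3.24, 0.04, 0.01, 0.01]
MSE = 3.3000/4 = 0.825

0.825


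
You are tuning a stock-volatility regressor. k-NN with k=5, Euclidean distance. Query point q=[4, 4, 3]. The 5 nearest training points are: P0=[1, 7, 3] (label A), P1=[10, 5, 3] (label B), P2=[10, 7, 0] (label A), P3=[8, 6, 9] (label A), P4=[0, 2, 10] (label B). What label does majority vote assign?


d(q,P0) = 4.2426  (label A)
d(q,P1) = 6.0828  (label B)
d(q,P2) = 7.3485  (label A)
d(q,P3) = 7.4833  (label A)
d(q,P4) = 8.3066  (label B)
Votes: A=3, B=2
Majority → A

A


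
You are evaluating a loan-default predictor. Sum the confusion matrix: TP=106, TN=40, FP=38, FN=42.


Total = TP + TN + FP + FN
= 106 + 40 + 38 + 42
= 226
(Predicted positive: 144, predicted negative: 82)

226


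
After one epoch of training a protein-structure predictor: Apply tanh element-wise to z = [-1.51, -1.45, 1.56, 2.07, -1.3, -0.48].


tanh(-1.51) = -0.9069
tanh(-1.45) = -0.8957
tanh(1.56) = 0.9154
tanh(2.07) = 0.9687
tanh(-1.3) = -0.8617
tanh(-0.48) = -0.4462
result = [-0.9069, -0.8957, 0.9154, 0.9687, -0.8617, -0.4462]

[-0.9069, -0.8957, 0.9154, 0.9687, -0.8617, -0.4462]


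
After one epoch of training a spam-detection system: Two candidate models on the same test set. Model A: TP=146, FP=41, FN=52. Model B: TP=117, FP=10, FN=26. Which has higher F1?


Model A: P=146/187=0.7807, R=146/198=0.7374, F1=2PR/(P+R)=2TP/(2TP+FP+FN)=292/385=0.7584
Model B: P=117/127=0.9213, R=117/143=0.8182, F1=2PR/(P+R)=2TP/(2TP+FP+FN)=234/270=0.8667
0.7584 < 0.8667 → Model B

Model B


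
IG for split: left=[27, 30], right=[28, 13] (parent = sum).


Parent = [55, 43], H_parent = 0.9892
H_left = 0.998 (n=57), H_right = 0.9012 (n=41)
H_children = (57/98)·0.998 + (41/98)·0.9012 = 0.9575
IG = 0.9892 - 0.9575 = 0.0317

0.0317


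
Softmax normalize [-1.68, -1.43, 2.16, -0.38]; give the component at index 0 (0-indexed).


Exponentials: e^-1.68=0.1864, e^-1.43=0.2393, e^2.16=8.6711, e^-0.38=0.6839
Sum = 9.7807
Softmax = [0.0191, 0.0245, 0.8866, 0.0699]
p[0] = 0.1864/9.7807 = 0.0191

0.0191


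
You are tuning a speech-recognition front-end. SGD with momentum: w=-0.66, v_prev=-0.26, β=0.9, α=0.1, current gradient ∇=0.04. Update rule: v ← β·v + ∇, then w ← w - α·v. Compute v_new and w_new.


v_new = 0.9·-0.26 + 0.04 = -0.234 + 0.04 = -0.194
w_new = -0.66 - 0.1·-0.194 = -0.66 + 0.0194 = -0.6406

v_new=-0.194, w_new=-0.6406


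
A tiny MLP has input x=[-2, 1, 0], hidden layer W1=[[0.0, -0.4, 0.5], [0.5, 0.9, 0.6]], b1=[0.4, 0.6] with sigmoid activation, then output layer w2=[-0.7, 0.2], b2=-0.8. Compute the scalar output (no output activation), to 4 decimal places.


z1[0] = (0.0)·(-2) + (-0.4)·(1) + (0.5)·(0) + 0.4 = 0.0
z1[1] = (0.5)·(-2) + (0.9)·(1) + (0.6)·(0) + 0.6 = 0.5
h = sigmoid(z1) = [0.5, 0.6225]
output = (-0.7)·(0.5) + (0.2)·(0.6225) - 0.8 = -1.0255

-1.0255


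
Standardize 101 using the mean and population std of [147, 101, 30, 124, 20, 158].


μ = 96.6667, σ = 53.8259
z = (101 - 96.6667)/53.8259 = 0.0805

0.0805


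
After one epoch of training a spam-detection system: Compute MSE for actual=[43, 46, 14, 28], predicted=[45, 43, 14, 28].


Squared errors: (43-45)²=4, (46-43)²=9, (14-14)²=0, (28-28)²=0
Sum = 13
MSE = 13/4 = 13/4

13/4


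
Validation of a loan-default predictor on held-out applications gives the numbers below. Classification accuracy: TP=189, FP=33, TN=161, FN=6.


Accuracy = (TP+TN)/(TP+TN+FP+FN)
= (189+161)/(389)
= 350/389 = 89.97%

89.97%


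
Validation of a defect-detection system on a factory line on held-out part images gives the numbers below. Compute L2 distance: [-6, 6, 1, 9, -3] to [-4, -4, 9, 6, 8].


d = √((-6+ 4)² + (6+ 4)² + (1-9)² + (9-6)² + (-3-8)²)
  = √(4 + 100 + 64 + 9 + 121)
  = √298 = 17.2627

17.2627


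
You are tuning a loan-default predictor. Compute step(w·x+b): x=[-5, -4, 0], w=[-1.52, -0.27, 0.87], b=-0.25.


z = (-5)·(-1.52) + (-4)·(-0.27) + (0)·(0.87) - 0.25
  = 8.43
step(z) = 1 (z≥0)

1


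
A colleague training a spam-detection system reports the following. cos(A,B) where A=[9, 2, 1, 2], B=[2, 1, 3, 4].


A·B = 9·2 + 2·1 + 1·3 + 2·4 = 31
‖A‖ = √90 = 9.4868, ‖B‖ = √30 = 5.4772
cos = 31/(√90·√30) = 31/√2700 = 0.5966

0.5966


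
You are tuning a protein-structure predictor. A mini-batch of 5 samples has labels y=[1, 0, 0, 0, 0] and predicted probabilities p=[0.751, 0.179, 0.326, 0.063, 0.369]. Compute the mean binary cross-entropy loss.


L[0] = -ln(0.751) = 0.2863
L[1] = -ln(1-0.179) = -ln(0.821) = 0.1972
L[2] = -ln(1-0.326) = -ln(0.674) = 0.3945
L[3] = -ln(1-0.063) = -ln(0.937) = 0.0651
L[4] = -ln(1-0.369) = -ln(0.631) = 0.4604
mean = (0.2863 + 0.1972 + 0.3945 + 0.0651 + 0.4604)/5 = 0.2807

0.2807


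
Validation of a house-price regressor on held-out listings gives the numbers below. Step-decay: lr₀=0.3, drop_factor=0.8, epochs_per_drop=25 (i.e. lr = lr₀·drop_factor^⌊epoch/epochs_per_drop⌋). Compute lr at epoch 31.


n_drops = ⌊31/25⌋ = 1
lr = 0.3·0.8^1 = 0.3·0.8 = 0.24

0.24


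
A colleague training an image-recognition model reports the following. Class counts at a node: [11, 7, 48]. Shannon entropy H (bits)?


Probabilities: [11/66, 7/66, 48/66] ≈ [0.1667, 0.1061, 0.7273]
H = -((11/66)·log₂(11/66) + (7/66)·log₂(7/66) + (48/66)·log₂(48/66))
  = 1.1083 bits

1.1083 bits


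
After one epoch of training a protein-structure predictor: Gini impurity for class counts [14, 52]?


Probabilities: [14/66, 52/66] ≈ [0.2121, 0.7879]
Σpᵢ² = (196 + 2704)/66² = 2900/4356
Gini = 1 - Σpᵢ² = 1 - 2900/4356 = 0.3343

0.3343


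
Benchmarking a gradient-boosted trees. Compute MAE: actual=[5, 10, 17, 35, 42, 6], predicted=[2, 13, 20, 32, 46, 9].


Absolute errors: |5-2|=3, |10-13|=3, |17-20|=3, |35-32|=3, |42-46|=4, |6-9|=3
Sum = 19
MAE = 19/6 = 19/6

19/6


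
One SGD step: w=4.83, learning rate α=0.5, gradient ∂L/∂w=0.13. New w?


w_new = w - α·∇
= 4.83 - 0.5·0.13
= 4.83 - 0.065
= 4.765

4.765


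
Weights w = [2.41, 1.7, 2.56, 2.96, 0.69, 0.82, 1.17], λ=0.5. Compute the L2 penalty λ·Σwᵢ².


‖w‖₂² = (2.41)² + (1.7)² + (2.56)² + (2.96)² + (0.69)² + (0.82)² + (1.17)²
     = 5.8081 + 2.89 + 6.5536 + 8.7616 + 0.4761 + 0.6724 + 1.3689
     = 26.5307
λ·‖w‖₂² = 0.5·26.5307 = 13.26535

13.26535


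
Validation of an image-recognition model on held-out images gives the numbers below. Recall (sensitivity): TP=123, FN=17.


Recall = TP/(TP+FN)
= 123/(123+17)
= 123/140 = 87.86%

87.86%


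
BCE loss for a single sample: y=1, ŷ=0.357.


BCE = -[y·ln(p) + (1-y)·ln(1-p)]
= -1·ln(0.357) - 0
= -ln(0.357) = 1.03

1.03


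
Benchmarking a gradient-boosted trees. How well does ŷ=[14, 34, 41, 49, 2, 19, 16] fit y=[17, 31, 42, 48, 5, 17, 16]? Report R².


ȳ = 25.1429
SS_res = Σ(y-ŷ)² = 33
SS_tot = Σ(y-ȳ)² = 1462.86
R² = 1 - SS_res/SS_tot = 1 - 0.0226 = 0.9774

0.9774


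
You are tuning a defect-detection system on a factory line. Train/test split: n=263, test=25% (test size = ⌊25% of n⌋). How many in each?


Test = ⌊263·25/100⌋ = 65
Train = 263 - 65 = 198

Train: 198, Test: 65


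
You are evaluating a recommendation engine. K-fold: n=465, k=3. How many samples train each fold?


Fold size = 465/3 = 155
Training per fold = 465 - 155 = 310

310


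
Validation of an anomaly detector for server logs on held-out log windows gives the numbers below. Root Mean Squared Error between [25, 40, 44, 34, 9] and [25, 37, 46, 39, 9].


MSE = 38/5 = 7.6
RMSE = √(38/5) = 2.7568

2.7568


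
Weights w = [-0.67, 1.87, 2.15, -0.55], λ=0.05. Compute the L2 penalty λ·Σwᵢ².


‖w‖₂² = (-0.67)² + (1.87)² + (2.15)² + (-0.55)²
     = 0.4489 + 3.4969 + 4.6225 + 0.3025
     = 8.8708
λ·‖w‖₂² = 0.05·8.8708 = 0.44354

0.44354


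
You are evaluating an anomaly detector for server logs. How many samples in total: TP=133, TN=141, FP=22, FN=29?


Total = TP + TN + FP + FN
= 133 + 141 + 22 + 29
= 325
(Predicted positive: 155, predicted negative: 170)

325


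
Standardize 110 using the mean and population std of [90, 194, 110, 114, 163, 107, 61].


μ = 119.8571, σ = 41.4227
z = (110 - 119.8571)/41.4227 = -0.238

-0.238


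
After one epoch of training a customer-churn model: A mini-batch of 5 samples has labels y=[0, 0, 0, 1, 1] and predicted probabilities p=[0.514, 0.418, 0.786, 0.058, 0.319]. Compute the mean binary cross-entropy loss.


L[0] = -ln(1-0.514) = -ln(0.486) = 0.7215
L[1] = -ln(1-0.418) = -ln(0.582) = 0.5413
L[2] = -ln(1-0.786) = -ln(0.214) = 1.5418
L[3] = -ln(0.058) = 2.8473
L[4] = -ln(0.319) = 1.1426
mean = (0.7215 + 0.5413 + 1.5418 + 2.8473 + 1.1426)/5 = 1.3589

1.3589


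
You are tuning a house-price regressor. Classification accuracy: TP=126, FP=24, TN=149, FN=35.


Accuracy = (TP+TN)/(TP+TN+FP+FN)
= (126+149)/(334)
= 275/334 = 82.34%

82.34%


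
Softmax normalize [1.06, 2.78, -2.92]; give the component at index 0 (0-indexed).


Exponentials: e^1.06=2.8864, e^2.78=16.119, e^-2.92=0.0539
Sum = 19.0593
Softmax = [0.1514, 0.8457, 0.0028]
p[0] = 2.8864/19.0593 = 0.1514

0.1514


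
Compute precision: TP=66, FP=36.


Precision = TP/(TP+FP)
= 66/(66+36)
= 66/102 = 64.71%

64.71%


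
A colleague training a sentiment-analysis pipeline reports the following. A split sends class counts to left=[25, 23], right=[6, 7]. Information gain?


Parent = [31, 30], H_parent = 0.9998
H_left = 0.9987 (n=48), H_right = 0.9957 (n=13)
H_children = (48/61)·0.9987 + (13/61)·0.9957 = 0.9981
IG = 0.9998 - 0.9981 = 0.0017

0.0017


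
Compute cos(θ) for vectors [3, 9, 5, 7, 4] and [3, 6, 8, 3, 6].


A·B = 3·3 + 9·6 + 5·8 + 7·3 + 4·6 = 148
‖A‖ = √180 = 13.4164, ‖B‖ = √154 = 12.4097
cos = 148/(√180·√154) = 148/√27720 = 0.8889

0.8889


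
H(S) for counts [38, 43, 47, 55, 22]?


Probabilities: [38/205, 43/205, 47/205, 55/205, 22/205] ≈ [0.1854, 0.2098, 0.2293, 0.2683, 0.1073]
H = -((38/205)·log₂(38/205) + (43/205)·log₂(43/205) + (47/205)·log₂(47/205) + (55/205)·log₂(55/205) + (22/205)·log₂(22/205))
  = 2.2653 bits

2.2653 bits


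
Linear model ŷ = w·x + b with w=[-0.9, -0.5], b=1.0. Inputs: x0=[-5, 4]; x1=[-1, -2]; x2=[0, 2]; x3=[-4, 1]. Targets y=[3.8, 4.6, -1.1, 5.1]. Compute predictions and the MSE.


ŷ0 = (-0.9)·(-5) + (-0.5)·(4) + 1.0 = 3.5
ŷ1 = (-0.9)·(-1) + (-0.5)·(-2) + 1.0 = 2.9
ŷ2 = (-0.9)·(0) + (-0.5)·(2) + 1.0 = 0.0
ŷ3 = (-0.9)·(-4) + (-0.5)·(1) + 1.0 = 4.1
errors² = [0.09, 2.89, 1.21, 1.0]
MSE = 5.1900/4 = 1.2975

1.2975


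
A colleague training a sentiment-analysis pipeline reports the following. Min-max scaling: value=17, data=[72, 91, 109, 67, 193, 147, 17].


min=17, max=193
(17-17)/(193-17) = 0/176 = 0.0

0.0


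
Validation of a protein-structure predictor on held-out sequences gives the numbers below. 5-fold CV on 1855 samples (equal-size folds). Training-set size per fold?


Fold size = 1855/5 = 371
Training per fold = 1855 - 371 = 1484

1484


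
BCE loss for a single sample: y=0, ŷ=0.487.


BCE = -[y·ln(p) + (1-y)·ln(1-p)]
= -0 - 1·ln(1-0.487)
= -ln(0.513) = 0.6675

0.6675


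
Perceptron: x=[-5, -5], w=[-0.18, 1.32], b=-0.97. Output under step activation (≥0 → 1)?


z = (-5)·(-0.18) + (-5)·(1.32) - 0.97
  = -6.67
step(z) = 0 (z<0)

0


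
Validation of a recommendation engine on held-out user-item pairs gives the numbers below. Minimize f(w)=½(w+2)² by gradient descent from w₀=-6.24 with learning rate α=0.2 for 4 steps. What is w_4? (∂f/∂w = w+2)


step 1: grad = -6.24+2 = -4.24; w = -6.24 - 0.2·(-4.24) = -5.392
step 2: grad = -5.392+2 = -3.392; w = -5.392 - 0.2·(-3.392) = -4.7136
step 3: grad = -4.7136+2 = -2.7136; w = -4.7136 - 0.2·(-2.7136) = -4.17088
step 4: grad = -4.17088+2 = -2.17088; w = -4.17088 - 0.2·(-2.17088) = -3.736704

-3.736704


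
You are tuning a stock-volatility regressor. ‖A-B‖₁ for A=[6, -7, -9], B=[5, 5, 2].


d = |6-5| + |-7-5| + |-9-2|
  = 1 + 12 + 11
  = 24

24


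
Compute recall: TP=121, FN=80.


Recall = TP/(TP+FN)
= 121/(121+80)
= 121/201 = 60.2%

60.2%


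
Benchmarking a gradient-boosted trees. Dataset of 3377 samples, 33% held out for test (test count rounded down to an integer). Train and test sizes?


Test = ⌊3377·33/100⌋ = 1114
Train = 3377 - 1114 = 2263

Train: 2263, Test: 1114


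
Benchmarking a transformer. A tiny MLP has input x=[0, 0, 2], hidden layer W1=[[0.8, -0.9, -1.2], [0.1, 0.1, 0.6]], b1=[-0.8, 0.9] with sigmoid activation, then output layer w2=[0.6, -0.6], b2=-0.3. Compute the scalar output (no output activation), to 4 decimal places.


z1[0] = (0.8)·(0) + (-0.9)·(0) + (-1.2)·(2) - 0.8 = -3.2
z1[1] = (0.1)·(0) + (0.1)·(0) + (0.6)·(2) + 0.9 = 2.1
h = sigmoid(z1) = [0.0392, 0.8909]
output = (0.6)·(0.0392) + (-0.6)·(0.8909) - 0.3 = -0.811

-0.811


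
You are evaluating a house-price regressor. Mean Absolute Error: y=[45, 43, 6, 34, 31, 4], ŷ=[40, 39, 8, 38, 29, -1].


Absolute errors: |45-40|=5, |43-39|=4, |6-8|=2, |34-38|=4, |31-29|=2, |4+ 1|=5
Sum = 22
MAE = 22/6 = 11/3

11/3


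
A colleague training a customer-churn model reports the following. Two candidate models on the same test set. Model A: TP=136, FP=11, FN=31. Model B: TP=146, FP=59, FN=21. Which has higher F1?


Model A: P=136/147=0.9252, R=136/167=0.8144, F1=2PR/(P+R)=2TP/(2TP+FP+FN)=272/314=0.8662
Model B: P=146/205=0.7122, R=146/167=0.8743, F1=2PR/(P+R)=2TP/(2TP+FP+FN)=292/372=0.7849
0.8662 > 0.7849 → Model A

Model A


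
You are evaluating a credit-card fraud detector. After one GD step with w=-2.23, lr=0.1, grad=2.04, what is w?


w_new = w - α·∇
= -2.23 - 0.1·2.04
= -2.23 - 0.204
= -2.434

-2.434


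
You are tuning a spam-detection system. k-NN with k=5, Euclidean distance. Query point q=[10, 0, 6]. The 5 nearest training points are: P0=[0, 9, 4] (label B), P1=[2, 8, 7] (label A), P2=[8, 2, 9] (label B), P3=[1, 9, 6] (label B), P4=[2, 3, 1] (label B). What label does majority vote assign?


d(q,P0) = 13.6015  (label B)
d(q,P1) = 11.3578  (label A)
d(q,P2) = 4.1231  (label B)
d(q,P3) = 12.7279  (label B)
d(q,P4) = 9.8995  (label B)
Votes: A=1, B=4
Majority → B

B


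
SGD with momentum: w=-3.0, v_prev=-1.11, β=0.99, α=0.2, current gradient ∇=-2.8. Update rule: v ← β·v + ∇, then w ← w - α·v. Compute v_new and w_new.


v_new = 0.99·-1.11 - 2.8 = -1.0989 - 2.8 = -3.8989
w_new = -3.0 - 0.2·-3.8989 = -3.0 + 0.77978 = -2.22022

v_new=-3.8989, w_new=-2.22022


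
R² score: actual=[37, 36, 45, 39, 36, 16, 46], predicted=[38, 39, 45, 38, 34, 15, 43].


ȳ = 36.4286
SS_res = Σ(y-ŷ)² = 25
SS_tot = Σ(y-ȳ)² = 589.71
R² = 1 - SS_res/SS_tot = 1 - 0.0424 = 0.9576

0.9576


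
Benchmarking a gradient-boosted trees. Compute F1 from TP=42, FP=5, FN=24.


Precision = 42/47 = 0.8936
Recall = 42/66 = 0.6364
F1 = 2·P·R/(P+R) = 2·TP/(2·TP+FP+FN) = 84/(84+5+24) = 84/113 = 0.7434

0.7434


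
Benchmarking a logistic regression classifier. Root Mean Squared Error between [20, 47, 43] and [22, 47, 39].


MSE = 20/3 = 6.6667
RMSE = √(20/3) = 2.582

2.582


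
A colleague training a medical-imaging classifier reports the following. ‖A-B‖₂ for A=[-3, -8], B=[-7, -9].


d = √((-3+ 7)² + (-8+ 9)²)
  = √(16 + 1)
  = √17 = 4.1231

4.1231


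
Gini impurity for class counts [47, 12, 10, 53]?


Probabilities: [47/122, 12/122, 10/122, 53/122] ≈ [0.3852, 0.0984, 0.082, 0.4344]
Σpᵢ² = (2209 + 144 + 100 + 2809)/122² = 5262/14884
Gini = 1 - Σpᵢ² = 1 - 5262/14884 = 0.6465

0.6465


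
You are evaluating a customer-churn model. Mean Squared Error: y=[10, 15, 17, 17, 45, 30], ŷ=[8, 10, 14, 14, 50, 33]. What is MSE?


Squared errors: (10-8)²=4, (15-10)²=25, (17-14)²=9, (17-14)²=9, (45-50)²=25, (30-33)²=9
Sum = 81
MSE = 81/6 = 27/2

27/2


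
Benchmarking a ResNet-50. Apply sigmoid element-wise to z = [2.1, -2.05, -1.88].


σ(2.1) = 1/(1+e^-2.1) = 0.8909
σ(-2.05) = 1/(1+e^2.05) = 0.1141
σ(-1.88) = 1/(1+e^1.88) = 0.1324
result = [0.8909, 0.1141, 0.1324]

[0.8909, 0.1141, 0.1324]


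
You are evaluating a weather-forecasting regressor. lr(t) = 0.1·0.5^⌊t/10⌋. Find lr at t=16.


n_drops = ⌊16/10⌋ = 1
lr = 0.1·0.5^1 = 0.1·0.5 = 0.05

0.05


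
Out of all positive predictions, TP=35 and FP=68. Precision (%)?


Precision = TP/(TP+FP)
= 35/(35+68)
= 35/103 = 33.98%

33.98%


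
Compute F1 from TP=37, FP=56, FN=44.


Precision = 37/93 = 0.3978
Recall = 37/81 = 0.4568
F1 = 2·P·R/(P+R) = 2·TP/(2·TP+FP+FN) = 74/(74+56+44) = 74/174 = 0.4253

0.4253


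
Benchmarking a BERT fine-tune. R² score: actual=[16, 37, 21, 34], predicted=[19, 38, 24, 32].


ȳ = 27
SS_res = Σ(y-ŷ)² = 23
SS_tot = Σ(y-ȳ)² = 306
R² = 1 - SS_res/SS_tot = 1 - 0.0752 = 0.9248

0.9248


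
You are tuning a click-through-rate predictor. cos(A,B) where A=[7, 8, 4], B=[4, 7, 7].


A·B = 7·4 + 8·7 + 4·7 = 112
‖A‖ = √129 = 11.3578, ‖B‖ = √114 = 10.6771
cos = 112/(√129·√114) = 112/√14706 = 0.9236

0.9236


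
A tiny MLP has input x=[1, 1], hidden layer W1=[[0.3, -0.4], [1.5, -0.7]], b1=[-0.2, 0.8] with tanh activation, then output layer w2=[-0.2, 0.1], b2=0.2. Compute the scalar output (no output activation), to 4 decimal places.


z1[0] = (0.3)·(1) + (-0.4)·(1) - 0.2 = -0.3
z1[1] = (1.5)·(1) + (-0.7)·(1) + 0.8 = 1.6
h = tanh(z1) = [-0.2913, 0.9217]
output = (-0.2)·(-0.2913) + (0.1)·(0.9217) + 0.2 = 0.3504

0.3504


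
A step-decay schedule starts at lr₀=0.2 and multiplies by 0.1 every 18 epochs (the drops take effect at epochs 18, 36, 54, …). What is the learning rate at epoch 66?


n_drops = ⌊66/18⌋ = 3
lr = 0.2·0.1^3 = 0.2·0.001 = 0.0002

0.0002
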